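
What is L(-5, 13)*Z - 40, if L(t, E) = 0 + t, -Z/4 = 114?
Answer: 2240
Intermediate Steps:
Z = -456 (Z = -4*114 = -456)
L(t, E) = t
L(-5, 13)*Z - 40 = -5*(-456) - 40 = 2280 - 40 = 2240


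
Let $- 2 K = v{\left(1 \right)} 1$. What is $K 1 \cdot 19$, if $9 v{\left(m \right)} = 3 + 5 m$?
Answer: $- \frac{76}{9} \approx -8.4444$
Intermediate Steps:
$v{\left(m \right)} = \frac{1}{3} + \frac{5 m}{9}$ ($v{\left(m \right)} = \frac{3 + 5 m}{9} = \frac{1}{3} + \frac{5 m}{9}$)
$K = - \frac{4}{9}$ ($K = - \frac{\left(\frac{1}{3} + \frac{5}{9} \cdot 1\right) 1}{2} = - \frac{\left(\frac{1}{3} + \frac{5}{9}\right) 1}{2} = - \frac{\frac{8}{9} \cdot 1}{2} = \left(- \frac{1}{2}\right) \frac{8}{9} = - \frac{4}{9} \approx -0.44444$)
$K 1 \cdot 19 = \left(- \frac{4}{9}\right) 1 \cdot 19 = \left(- \frac{4}{9}\right) 19 = - \frac{76}{9}$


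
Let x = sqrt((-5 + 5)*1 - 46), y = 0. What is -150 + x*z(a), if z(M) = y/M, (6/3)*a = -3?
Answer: -150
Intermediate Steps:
a = -3/2 (a = (1/2)*(-3) = -3/2 ≈ -1.5000)
x = I*sqrt(46) (x = sqrt(0*1 - 46) = sqrt(0 - 46) = sqrt(-46) = I*sqrt(46) ≈ 6.7823*I)
z(M) = 0 (z(M) = 0/M = 0)
-150 + x*z(a) = -150 + (I*sqrt(46))*0 = -150 + 0 = -150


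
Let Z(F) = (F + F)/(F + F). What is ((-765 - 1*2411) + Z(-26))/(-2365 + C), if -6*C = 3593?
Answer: 19050/17783 ≈ 1.0712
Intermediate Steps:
C = -3593/6 (C = -1/6*3593 = -3593/6 ≈ -598.83)
Z(F) = 1 (Z(F) = (2*F)/((2*F)) = (2*F)*(1/(2*F)) = 1)
((-765 - 1*2411) + Z(-26))/(-2365 + C) = ((-765 - 1*2411) + 1)/(-2365 - 3593/6) = ((-765 - 2411) + 1)/(-17783/6) = (-3176 + 1)*(-6/17783) = -3175*(-6/17783) = 19050/17783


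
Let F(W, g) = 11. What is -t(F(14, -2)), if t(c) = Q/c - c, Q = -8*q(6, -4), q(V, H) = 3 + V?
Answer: 193/11 ≈ 17.545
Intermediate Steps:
Q = -72 (Q = -8*(3 + 6) = -8*9 = -72)
t(c) = -c - 72/c (t(c) = -72/c - c = -c - 72/c)
-t(F(14, -2)) = -(-1*11 - 72/11) = -(-11 - 72*1/11) = -(-11 - 72/11) = -1*(-193/11) = 193/11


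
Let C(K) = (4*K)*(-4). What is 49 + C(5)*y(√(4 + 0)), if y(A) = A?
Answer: -111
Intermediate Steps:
C(K) = -16*K
49 + C(5)*y(√(4 + 0)) = 49 + (-16*5)*√(4 + 0) = 49 - 80*√4 = 49 - 80*2 = 49 - 160 = -111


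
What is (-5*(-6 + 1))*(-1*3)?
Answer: -75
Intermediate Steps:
(-5*(-6 + 1))*(-1*3) = -5*(-5)*(-3) = 25*(-3) = -75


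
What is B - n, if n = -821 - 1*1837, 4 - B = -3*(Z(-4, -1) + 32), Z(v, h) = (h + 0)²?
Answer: 2761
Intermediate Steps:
Z(v, h) = h²
B = 103 (B = 4 - (-3)*((-1)² + 32) = 4 - (-3)*(1 + 32) = 4 - (-3)*33 = 4 - 1*(-99) = 4 + 99 = 103)
n = -2658 (n = -821 - 1837 = -2658)
B - n = 103 - 1*(-2658) = 103 + 2658 = 2761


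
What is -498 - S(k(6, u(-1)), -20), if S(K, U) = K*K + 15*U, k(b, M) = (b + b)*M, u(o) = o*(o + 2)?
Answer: -342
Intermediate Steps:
u(o) = o*(2 + o)
k(b, M) = 2*M*b (k(b, M) = (2*b)*M = 2*M*b)
S(K, U) = K**2 + 15*U
-498 - S(k(6, u(-1)), -20) = -498 - ((2*(-(2 - 1))*6)**2 + 15*(-20)) = -498 - ((2*(-1*1)*6)**2 - 300) = -498 - ((2*(-1)*6)**2 - 300) = -498 - ((-12)**2 - 300) = -498 - (144 - 300) = -498 - 1*(-156) = -498 + 156 = -342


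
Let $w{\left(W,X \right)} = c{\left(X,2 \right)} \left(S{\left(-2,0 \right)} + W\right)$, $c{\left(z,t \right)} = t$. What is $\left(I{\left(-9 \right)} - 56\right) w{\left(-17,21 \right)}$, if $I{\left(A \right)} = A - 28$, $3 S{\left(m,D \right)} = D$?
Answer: $3162$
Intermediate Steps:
$S{\left(m,D \right)} = \frac{D}{3}$
$I{\left(A \right)} = -28 + A$
$w{\left(W,X \right)} = 2 W$ ($w{\left(W,X \right)} = 2 \left(\frac{1}{3} \cdot 0 + W\right) = 2 \left(0 + W\right) = 2 W$)
$\left(I{\left(-9 \right)} - 56\right) w{\left(-17,21 \right)} = \left(\left(-28 - 9\right) - 56\right) 2 \left(-17\right) = \left(-37 - 56\right) \left(-34\right) = \left(-93\right) \left(-34\right) = 3162$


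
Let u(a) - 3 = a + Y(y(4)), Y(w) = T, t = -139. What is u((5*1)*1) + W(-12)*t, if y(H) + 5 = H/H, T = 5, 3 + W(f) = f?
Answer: 2098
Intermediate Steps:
W(f) = -3 + f
y(H) = -4 (y(H) = -5 + H/H = -5 + 1 = -4)
Y(w) = 5
u(a) = 8 + a (u(a) = 3 + (a + 5) = 3 + (5 + a) = 8 + a)
u((5*1)*1) + W(-12)*t = (8 + (5*1)*1) + (-3 - 12)*(-139) = (8 + 5*1) - 15*(-139) = (8 + 5) + 2085 = 13 + 2085 = 2098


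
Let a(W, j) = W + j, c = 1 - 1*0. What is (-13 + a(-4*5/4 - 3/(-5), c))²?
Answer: 6724/25 ≈ 268.96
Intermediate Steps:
c = 1 (c = 1 + 0 = 1)
(-13 + a(-4*5/4 - 3/(-5), c))² = (-13 + ((-4*5/4 - 3/(-5)) + 1))² = (-13 + ((-20*¼ - 3*(-⅕)) + 1))² = (-13 + ((-5 + ⅗) + 1))² = (-13 + (-22/5 + 1))² = (-13 - 17/5)² = (-82/5)² = 6724/25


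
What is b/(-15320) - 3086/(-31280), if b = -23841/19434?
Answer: 3831404459/38803997360 ≈ 0.098737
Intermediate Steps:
b = -7947/6478 (b = -23841*1/19434 = -7947/6478 ≈ -1.2268)
b/(-15320) - 3086/(-31280) = -7947/6478/(-15320) - 3086/(-31280) = -7947/6478*(-1/15320) - 3086*(-1/31280) = 7947/99242960 + 1543/15640 = 3831404459/38803997360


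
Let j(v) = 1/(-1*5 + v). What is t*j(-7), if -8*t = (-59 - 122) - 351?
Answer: -133/24 ≈ -5.5417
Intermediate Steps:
t = 133/2 (t = -((-59 - 122) - 351)/8 = -(-181 - 351)/8 = -1/8*(-532) = 133/2 ≈ 66.500)
j(v) = 1/(-5 + v)
t*j(-7) = 133/(2*(-5 - 7)) = (133/2)/(-12) = (133/2)*(-1/12) = -133/24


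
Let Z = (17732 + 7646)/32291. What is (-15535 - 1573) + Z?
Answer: -552409050/32291 ≈ -17107.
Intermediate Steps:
Z = 25378/32291 (Z = 25378*(1/32291) = 25378/32291 ≈ 0.78592)
(-15535 - 1573) + Z = (-15535 - 1573) + 25378/32291 = -17108 + 25378/32291 = -552409050/32291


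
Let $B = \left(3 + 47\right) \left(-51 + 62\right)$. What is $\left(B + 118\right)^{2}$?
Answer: $446224$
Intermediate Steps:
$B = 550$ ($B = 50 \cdot 11 = 550$)
$\left(B + 118\right)^{2} = \left(550 + 118\right)^{2} = 668^{2} = 446224$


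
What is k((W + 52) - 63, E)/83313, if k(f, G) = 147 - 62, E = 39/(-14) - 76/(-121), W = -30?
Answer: 85/83313 ≈ 0.0010202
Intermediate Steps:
E = -3655/1694 (E = 39*(-1/14) - 76*(-1/121) = -39/14 + 76/121 = -3655/1694 ≈ -2.1576)
k(f, G) = 85
k((W + 52) - 63, E)/83313 = 85/83313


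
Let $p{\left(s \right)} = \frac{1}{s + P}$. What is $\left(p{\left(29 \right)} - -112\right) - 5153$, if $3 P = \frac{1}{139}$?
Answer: $- \frac{60965437}{12094} \approx -5041.0$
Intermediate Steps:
$P = \frac{1}{417}$ ($P = \frac{1}{3 \cdot 139} = \frac{1}{3} \cdot \frac{1}{139} = \frac{1}{417} \approx 0.0023981$)
$p{\left(s \right)} = \frac{1}{\frac{1}{417} + s}$ ($p{\left(s \right)} = \frac{1}{s + \frac{1}{417}} = \frac{1}{\frac{1}{417} + s}$)
$\left(p{\left(29 \right)} - -112\right) - 5153 = \left(\frac{417}{1 + 417 \cdot 29} - -112\right) - 5153 = \left(\frac{417}{1 + 12093} + 112\right) - 5153 = \left(\frac{417}{12094} + 112\right) - 5153 = \frac{1354945}{12094} - 5153 = - \frac{60965437}{12094}$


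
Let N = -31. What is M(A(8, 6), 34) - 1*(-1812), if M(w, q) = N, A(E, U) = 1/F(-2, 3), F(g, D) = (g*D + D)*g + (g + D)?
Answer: 1781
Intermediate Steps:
F(g, D) = D + g + g*(D + D*g) (F(g, D) = (D*g + D)*g + (D + g) = (D + D*g)*g + (D + g) = g*(D + D*g) + (D + g) = D + g + g*(D + D*g))
A(E, U) = ⅐ (A(E, U) = 1/(3 - 2 + 3*(-2) + 3*(-2)²) = 1/(3 - 2 - 6 + 3*4) = 1/(3 - 2 - 6 + 12) = 1/7 = ⅐)
M(w, q) = -31
M(A(8, 6), 34) - 1*(-1812) = -31 - 1*(-1812) = -31 + 1812 = 1781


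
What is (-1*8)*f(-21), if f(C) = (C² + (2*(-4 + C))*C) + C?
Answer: -11760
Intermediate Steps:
f(C) = C + C² + C*(-8 + 2*C) (f(C) = (C² + (-8 + 2*C)*C) + C = (C² + C*(-8 + 2*C)) + C = C + C² + C*(-8 + 2*C))
(-1*8)*f(-21) = (-1*8)*(-21*(-7 + 3*(-21))) = -(-168)*(-7 - 63) = -(-168)*(-70) = -8*1470 = -11760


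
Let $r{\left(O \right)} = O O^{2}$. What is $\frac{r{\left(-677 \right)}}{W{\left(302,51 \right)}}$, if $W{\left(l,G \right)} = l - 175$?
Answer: $- \frac{310288733}{127} \approx -2.4432 \cdot 10^{6}$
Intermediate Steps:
$W{\left(l,G \right)} = -175 + l$ ($W{\left(l,G \right)} = l - 175 = -175 + l$)
$r{\left(O \right)} = O^{3}$
$\frac{r{\left(-677 \right)}}{W{\left(302,51 \right)}} = \frac{\left(-677\right)^{3}}{-175 + 302} = - \frac{310288733}{127}$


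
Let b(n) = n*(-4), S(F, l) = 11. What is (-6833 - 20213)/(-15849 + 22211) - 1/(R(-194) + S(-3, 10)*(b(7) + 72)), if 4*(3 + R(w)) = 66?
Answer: -13461747/3165095 ≈ -4.2532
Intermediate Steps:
b(n) = -4*n
R(w) = 27/2 (R(w) = -3 + (¼)*66 = -3 + 33/2 = 27/2)
(-6833 - 20213)/(-15849 + 22211) - 1/(R(-194) + S(-3, 10)*(b(7) + 72)) = (-6833 - 20213)/(-15849 + 22211) - 1/(27/2 + 11*(-4*7 + 72)) = -27046/6362 - 1/(27/2 + 11*(-28 + 72)) = -27046*1/6362 - 1/(27/2 + 11*44) = -13523/3181 - 1/(27/2 + 484) = -13523/3181 - 1/995/2 = -13523/3181 - 1*2/995 = -13523/3181 - 2/995 = -13461747/3165095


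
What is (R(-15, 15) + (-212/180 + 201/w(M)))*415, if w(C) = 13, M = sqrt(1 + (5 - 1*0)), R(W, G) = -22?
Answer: -374662/117 ≈ -3202.2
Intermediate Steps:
M = sqrt(6) (M = sqrt(1 + (5 + 0)) = sqrt(1 + 5) = sqrt(6) ≈ 2.4495)
(R(-15, 15) + (-212/180 + 201/w(M)))*415 = (-22 + (-212/180 + 201/13))*415 = (-22 + (-212*1/180 + 201*(1/13)))*415 = (-22 + (-53/45 + 201/13))*415 = (-22 + 8356/585)*415 = -4514/585*415 = -374662/117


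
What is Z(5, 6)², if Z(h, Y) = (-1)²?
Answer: 1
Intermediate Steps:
Z(h, Y) = 1
Z(5, 6)² = 1² = 1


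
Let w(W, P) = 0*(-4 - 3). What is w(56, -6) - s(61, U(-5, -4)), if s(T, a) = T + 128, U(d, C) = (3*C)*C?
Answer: -189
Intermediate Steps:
w(W, P) = 0 (w(W, P) = 0*(-7) = 0)
U(d, C) = 3*C**2
s(T, a) = 128 + T
w(56, -6) - s(61, U(-5, -4)) = 0 - (128 + 61) = 0 - 1*189 = 0 - 189 = -189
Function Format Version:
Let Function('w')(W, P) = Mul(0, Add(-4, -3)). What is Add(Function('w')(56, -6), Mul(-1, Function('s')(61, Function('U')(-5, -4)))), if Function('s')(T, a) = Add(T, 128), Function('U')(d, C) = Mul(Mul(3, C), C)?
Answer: -189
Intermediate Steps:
Function('w')(W, P) = 0 (Function('w')(W, P) = Mul(0, -7) = 0)
Function('U')(d, C) = Mul(3, Pow(C, 2))
Function('s')(T, a) = Add(128, T)
Add(Function('w')(56, -6), Mul(-1, Function('s')(61, Function('U')(-5, -4)))) = Add(0, Mul(-1, Add(128, 61))) = Add(0, Mul(-1, 189)) = Add(0, -189) = -189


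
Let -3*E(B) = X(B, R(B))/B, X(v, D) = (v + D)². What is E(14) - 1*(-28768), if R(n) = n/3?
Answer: 776512/27 ≈ 28760.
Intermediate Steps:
R(n) = n/3 (R(n) = n*(⅓) = n/3)
X(v, D) = (D + v)²
E(B) = -16*B/27 (E(B) = -(B/3 + B)²/(3*B) = -(4*B/3)²/(3*B) = -16*B²/9/(3*B) = -16*B/27)
E(14) - 1*(-28768) = -16/27*14 - 1*(-28768) = -224/27 + 28768 = 776512/27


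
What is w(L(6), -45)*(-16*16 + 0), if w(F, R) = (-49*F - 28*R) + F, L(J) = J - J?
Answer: -322560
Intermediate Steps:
L(J) = 0
w(F, R) = -48*F - 28*R
w(L(6), -45)*(-16*16 + 0) = (-48*0 - 28*(-45))*(-16*16 + 0) = (0 + 1260)*(-256 + 0) = 1260*(-256) = -322560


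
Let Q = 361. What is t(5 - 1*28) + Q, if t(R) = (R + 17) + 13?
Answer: 368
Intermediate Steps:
t(R) = 30 + R (t(R) = (17 + R) + 13 = 30 + R)
t(5 - 1*28) + Q = (30 + (5 - 1*28)) + 361 = (30 + (5 - 28)) + 361 = (30 - 23) + 361 = 7 + 361 = 368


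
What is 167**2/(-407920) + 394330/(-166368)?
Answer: -2585858293/1060388040 ≈ -2.4386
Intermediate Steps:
167**2/(-407920) + 394330/(-166368) = 27889*(-1/407920) + 394330*(-1/166368) = -27889/407920 - 197165/83184 = -2585858293/1060388040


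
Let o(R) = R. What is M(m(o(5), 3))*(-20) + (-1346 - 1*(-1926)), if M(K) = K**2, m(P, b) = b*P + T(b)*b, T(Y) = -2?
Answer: -1040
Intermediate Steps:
m(P, b) = -2*b + P*b (m(P, b) = b*P - 2*b = P*b - 2*b = -2*b + P*b)
M(m(o(5), 3))*(-20) + (-1346 - 1*(-1926)) = (3*(-2 + 5))**2*(-20) + (-1346 - 1*(-1926)) = (3*3)**2*(-20) + (-1346 + 1926) = 9**2*(-20) + 580 = 81*(-20) + 580 = -1620 + 580 = -1040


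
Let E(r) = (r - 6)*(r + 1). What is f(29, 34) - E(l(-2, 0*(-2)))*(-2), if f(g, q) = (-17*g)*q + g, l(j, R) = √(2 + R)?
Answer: -16741 - 10*√2 ≈ -16755.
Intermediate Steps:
E(r) = (1 + r)*(-6 + r) (E(r) = (-6 + r)*(1 + r) = (1 + r)*(-6 + r))
f(g, q) = g - 17*g*q (f(g, q) = -17*g*q + g = g - 17*g*q)
f(29, 34) - E(l(-2, 0*(-2)))*(-2) = 29*(1 - 17*34) - (-6 + (√(2 + 0*(-2)))² - 5*√(2 + 0*(-2)))*(-2) = 29*(1 - 578) - (-6 + (√(2 + 0))² - 5*√(2 + 0))*(-2) = 29*(-577) - (-6 + (√2)² - 5*√2)*(-2) = -16733 - (-6 + 2 - 5*√2)*(-2) = -16733 - (-4 - 5*√2)*(-2) = -16733 - (8 + 10*√2) = -16733 + (-8 - 10*√2) = -16741 - 10*√2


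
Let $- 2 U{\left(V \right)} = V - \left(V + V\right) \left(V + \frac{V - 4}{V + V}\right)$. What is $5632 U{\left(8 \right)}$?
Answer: $349184$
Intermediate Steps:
$U{\left(V \right)} = - \frac{V}{2} + V \left(V + \frac{-4 + V}{2 V}\right)$ ($U{\left(V \right)} = - \frac{V - \left(V + V\right) \left(V + \frac{V - 4}{V + V}\right)}{2} = - \frac{V - 2 V \left(V + \frac{-4 + V}{2 V}\right)}{2} = - \frac{V}{2} + V \left(V + \frac{-4 + V}{2 V}\right)$)
$5632 U{\left(8 \right)} = 5632 \left(-2 + 8^{2}\right) = 5632 \left(-2 + 64\right) = 5632 \cdot 62 = 349184$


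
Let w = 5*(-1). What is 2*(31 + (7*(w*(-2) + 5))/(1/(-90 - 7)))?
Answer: -20308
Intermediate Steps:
w = -5
2*(31 + (7*(w*(-2) + 5))/(1/(-90 - 7))) = 2*(31 + (7*(-5*(-2) + 5))/(1/(-90 - 7))) = 2*(31 + (7*(10 + 5))/(1/(-97))) = 2*(31 + (7*15)/(-1/97)) = 2*(31 + 105*(-97)) = 2*(31 - 10185) = 2*(-10154) = -20308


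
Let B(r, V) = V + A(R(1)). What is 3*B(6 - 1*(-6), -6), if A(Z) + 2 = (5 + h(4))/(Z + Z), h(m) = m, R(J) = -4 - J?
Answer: -267/10 ≈ -26.700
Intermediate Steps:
A(Z) = -2 + 9/(2*Z) (A(Z) = -2 + (5 + 4)/(Z + Z) = -2 + 9/((2*Z)) = -2 + 9*(1/(2*Z)) = -2 + 9/(2*Z))
B(r, V) = -29/10 + V (B(r, V) = V + (-2 + 9/(2*(-4 - 1*1))) = V + (-2 + 9/(2*(-4 - 1))) = V + (-2 + (9/2)/(-5)) = V + (-2 + (9/2)*(-⅕)) = V + (-2 - 9/10) = V - 29/10 = -29/10 + V)
3*B(6 - 1*(-6), -6) = 3*(-29/10 - 6) = 3*(-89/10) = -267/10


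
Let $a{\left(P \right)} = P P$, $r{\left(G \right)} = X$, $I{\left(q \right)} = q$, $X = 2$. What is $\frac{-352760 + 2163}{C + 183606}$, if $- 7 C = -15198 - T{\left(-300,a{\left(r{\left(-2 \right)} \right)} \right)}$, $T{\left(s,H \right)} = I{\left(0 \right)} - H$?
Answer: $- \frac{2454179}{1300436} \approx -1.8872$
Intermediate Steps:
$r{\left(G \right)} = 2$
$a{\left(P \right)} = P^{2}$
$T{\left(s,H \right)} = - H$ ($T{\left(s,H \right)} = 0 - H = - H$)
$C = \frac{15194}{7}$ ($C = - \frac{-15198 - - 2^{2}}{7} = - \frac{-15198 - \left(-1\right) 4}{7} = - \frac{-15198 - -4}{7} = - \frac{-15198 + 4}{7} = \left(- \frac{1}{7}\right) \left(-15194\right) = \frac{15194}{7} \approx 2170.6$)
$\frac{-352760 + 2163}{C + 183606} = \frac{-352760 + 2163}{\frac{15194}{7} + 183606} = - \frac{350597}{\frac{1300436}{7}} = \left(-350597\right) \frac{7}{1300436} = - \frac{2454179}{1300436}$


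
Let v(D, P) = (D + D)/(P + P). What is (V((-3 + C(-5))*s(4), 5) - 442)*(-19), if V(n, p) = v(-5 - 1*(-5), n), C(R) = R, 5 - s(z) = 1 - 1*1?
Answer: 8398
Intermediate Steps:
s(z) = 5 (s(z) = 5 - (1 - 1*1) = 5 - (1 - 1) = 5 - 1*0 = 5 + 0 = 5)
v(D, P) = D/P (v(D, P) = (2*D)/((2*P)) = (2*D)*(1/(2*P)) = D/P)
V(n, p) = 0 (V(n, p) = (-5 - 1*(-5))/n = (-5 + 5)/n = 0/n = 0)
(V((-3 + C(-5))*s(4), 5) - 442)*(-19) = (0 - 442)*(-19) = -442*(-19) = 8398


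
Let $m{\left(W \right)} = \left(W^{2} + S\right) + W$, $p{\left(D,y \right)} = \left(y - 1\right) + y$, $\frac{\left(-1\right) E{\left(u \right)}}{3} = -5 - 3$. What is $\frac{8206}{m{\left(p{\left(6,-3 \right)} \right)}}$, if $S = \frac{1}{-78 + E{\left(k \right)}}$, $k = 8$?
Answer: $\frac{443124}{2267} \approx 195.47$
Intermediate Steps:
$E{\left(u \right)} = 24$ ($E{\left(u \right)} = - 3 \left(-5 - 3\right) = \left(-3\right) \left(-8\right) = 24$)
$S = - \frac{1}{54}$ ($S = \frac{1}{-78 + 24} = \frac{1}{-54} = - \frac{1}{54} \approx -0.018519$)
$p{\left(D,y \right)} = -1 + 2 y$ ($p{\left(D,y \right)} = \left(-1 + y\right) + y = -1 + 2 y$)
$m{\left(W \right)} = - \frac{1}{54} + W + W^{2}$ ($m{\left(W \right)} = \left(W^{2} - \frac{1}{54}\right) + W = \left(- \frac{1}{54} + W^{2}\right) + W = - \frac{1}{54} + W + W^{2}$)
$\frac{8206}{m{\left(p{\left(6,-3 \right)} \right)}} = \frac{8206}{- \frac{1}{54} + \left(-1 + 2 \left(-3\right)\right) + \left(-1 + 2 \left(-3\right)\right)^{2}} = \frac{8206}{- \frac{1}{54} - 7 + \left(-1 - 6\right)^{2}} = \frac{8206}{- \frac{1}{54} - 7 + \left(-7\right)^{2}} = \frac{8206}{- \frac{1}{54} - 7 + 49} = \frac{8206}{\frac{2267}{54}} = 8206 \cdot \frac{54}{2267} = \frac{443124}{2267}$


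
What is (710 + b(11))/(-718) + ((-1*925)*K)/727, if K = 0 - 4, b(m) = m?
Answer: 2132433/521986 ≈ 4.0852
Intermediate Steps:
K = -4
(710 + b(11))/(-718) + ((-1*925)*K)/727 = (710 + 11)/(-718) + (-1*925*(-4))/727 = 721*(-1/718) - 925*(-4)*(1/727) = -721/718 + 3700*(1/727) = -721/718 + 3700/727 = 2132433/521986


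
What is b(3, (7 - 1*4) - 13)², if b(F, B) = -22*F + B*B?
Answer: 1156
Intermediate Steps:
b(F, B) = B² - 22*F (b(F, B) = -22*F + B² = B² - 22*F)
b(3, (7 - 1*4) - 13)² = (((7 - 1*4) - 13)² - 22*3)² = (((7 - 4) - 13)² - 66)² = ((3 - 13)² - 66)² = ((-10)² - 66)² = (100 - 66)² = 34² = 1156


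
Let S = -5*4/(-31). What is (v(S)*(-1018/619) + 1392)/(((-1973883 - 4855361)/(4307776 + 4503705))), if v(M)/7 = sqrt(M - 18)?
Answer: -3066395388/1707311 + 31395306803*I*sqrt(16678)/65523181558 ≈ -1796.0 + 61.879*I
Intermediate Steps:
S = 20/31 (S = -20*(-1/31) = 20/31 ≈ 0.64516)
v(M) = 7*sqrt(-18 + M) (v(M) = 7*sqrt(M - 18) = 7*sqrt(-18 + M))
(v(S)*(-1018/619) + 1392)/(((-1973883 - 4855361)/(4307776 + 4503705))) = ((7*sqrt(-18 + 20/31))*(-1018/619) + 1392)/(((-1973883 - 4855361)/(4307776 + 4503705))) = ((7*sqrt(-538/31))*(-1018*1/619) + 1392)/((-6829244/8811481)) = ((7*(I*sqrt(16678)/31))*(-1018/619) + 1392)/((-6829244*1/8811481)) = ((7*I*sqrt(16678)/31)*(-1018/619) + 1392)/(-6829244/8811481) = (-7126*I*sqrt(16678)/19189 + 1392)*(-8811481/6829244) = (1392 - 7126*I*sqrt(16678)/19189)*(-8811481/6829244) = -3066395388/1707311 + 31395306803*I*sqrt(16678)/65523181558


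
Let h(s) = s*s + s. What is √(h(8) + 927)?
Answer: 3*√111 ≈ 31.607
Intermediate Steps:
h(s) = s + s² (h(s) = s² + s = s + s²)
√(h(8) + 927) = √(8*(1 + 8) + 927) = √(8*9 + 927) = √(72 + 927) = √999 = 3*√111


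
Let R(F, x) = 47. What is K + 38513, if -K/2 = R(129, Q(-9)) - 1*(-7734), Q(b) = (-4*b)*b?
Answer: 22951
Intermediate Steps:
Q(b) = -4*b²
K = -15562 (K = -2*(47 - 1*(-7734)) = -2*(47 + 7734) = -2*7781 = -15562)
K + 38513 = -15562 + 38513 = 22951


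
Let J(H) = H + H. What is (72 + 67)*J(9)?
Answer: 2502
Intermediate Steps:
J(H) = 2*H
(72 + 67)*J(9) = (72 + 67)*(2*9) = 139*18 = 2502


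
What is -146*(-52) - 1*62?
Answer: 7530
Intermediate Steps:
-146*(-52) - 1*62 = 7592 - 62 = 7530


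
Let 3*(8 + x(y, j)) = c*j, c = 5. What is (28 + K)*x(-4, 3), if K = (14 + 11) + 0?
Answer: -159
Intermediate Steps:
K = 25 (K = 25 + 0 = 25)
x(y, j) = -8 + 5*j/3 (x(y, j) = -8 + (5*j)/3 = -8 + 5*j/3)
(28 + K)*x(-4, 3) = (28 + 25)*(-8 + (5/3)*3) = 53*(-8 + 5) = 53*(-3) = -159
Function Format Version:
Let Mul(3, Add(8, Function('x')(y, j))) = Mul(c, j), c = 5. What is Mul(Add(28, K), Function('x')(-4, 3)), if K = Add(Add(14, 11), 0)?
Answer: -159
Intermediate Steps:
K = 25 (K = Add(25, 0) = 25)
Function('x')(y, j) = Add(-8, Mul(Rational(5, 3), j)) (Function('x')(y, j) = Add(-8, Mul(Rational(1, 3), Mul(5, j))) = Add(-8, Mul(Rational(5, 3), j)))
Mul(Add(28, K), Function('x')(-4, 3)) = Mul(Add(28, 25), Add(-8, Mul(Rational(5, 3), 3))) = Mul(53, Add(-8, 5)) = Mul(53, -3) = -159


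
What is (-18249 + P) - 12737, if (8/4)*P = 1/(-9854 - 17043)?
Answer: -1666860885/53794 ≈ -30986.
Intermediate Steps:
P = -1/53794 (P = 1/(2*(-9854 - 17043)) = (½)/(-26897) = (½)*(-1/26897) = -1/53794 ≈ -1.8589e-5)
(-18249 + P) - 12737 = (-18249 - 1/53794) - 12737 = -981686707/53794 - 12737 = -1666860885/53794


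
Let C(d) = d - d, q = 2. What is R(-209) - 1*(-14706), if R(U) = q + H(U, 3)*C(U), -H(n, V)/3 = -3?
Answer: 14708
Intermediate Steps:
H(n, V) = 9 (H(n, V) = -3*(-3) = 9)
C(d) = 0
R(U) = 2 (R(U) = 2 + 9*0 = 2 + 0 = 2)
R(-209) - 1*(-14706) = 2 - 1*(-14706) = 2 + 14706 = 14708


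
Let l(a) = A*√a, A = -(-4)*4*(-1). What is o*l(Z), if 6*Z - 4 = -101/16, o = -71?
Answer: 142*I*√222/3 ≈ 705.25*I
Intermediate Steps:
A = -16 (A = -4*(-4)*(-1) = 16*(-1) = -16)
Z = -37/96 (Z = ⅔ + (-101/16)/6 = ⅔ + (-101*1/16)/6 = ⅔ + (⅙)*(-101/16) = ⅔ - 101/96 = -37/96 ≈ -0.38542)
l(a) = -16*√a
o*l(Z) = -(-1136)*√(-37/96) = -(-1136)*I*√222/24 = -(-142)*I*√222/3 = 142*I*√222/3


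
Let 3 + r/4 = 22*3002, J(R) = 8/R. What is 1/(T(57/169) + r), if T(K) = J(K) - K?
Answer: 9633/2544917051 ≈ 3.7852e-6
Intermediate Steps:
T(K) = -K + 8/K (T(K) = 8/K - K = -K + 8/K)
r = 264164 (r = -12 + 4*(22*3002) = -12 + 4*66044 = -12 + 264176 = 264164)
1/(T(57/169) + r) = 1/((-57/169 + 8/((57/169))) + 264164) = 1/((-57/169 + 8/((57*(1/169)))) + 264164) = 1/((-1*57/169 + 8/(57/169)) + 264164) = 1/((-57/169 + 8*(169/57)) + 264164) = 1/((-57/169 + 1352/57) + 264164) = 1/(225239/9633 + 264164) = 1/(2544917051/9633) = 9633/2544917051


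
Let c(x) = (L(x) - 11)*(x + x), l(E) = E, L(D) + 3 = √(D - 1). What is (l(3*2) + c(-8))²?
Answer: 50596 - 22080*I ≈ 50596.0 - 22080.0*I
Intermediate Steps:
L(D) = -3 + √(-1 + D) (L(D) = -3 + √(D - 1) = -3 + √(-1 + D))
c(x) = 2*x*(-14 + √(-1 + x)) (c(x) = ((-3 + √(-1 + x)) - 11)*(x + x) = (-14 + √(-1 + x))*(2*x) = 2*x*(-14 + √(-1 + x)))
(l(3*2) + c(-8))² = (3*2 + 2*(-8)*(-14 + √(-1 - 8)))² = (6 + 2*(-8)*(-14 + √(-9)))² = (6 + 2*(-8)*(-14 + 3*I))² = (6 + (224 - 48*I))² = (230 - 48*I)²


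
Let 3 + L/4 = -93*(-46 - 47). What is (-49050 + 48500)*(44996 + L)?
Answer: -43769000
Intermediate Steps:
L = 34584 (L = -12 + 4*(-93*(-46 - 47)) = -12 + 4*(-93*(-93)) = -12 + 4*8649 = -12 + 34596 = 34584)
(-49050 + 48500)*(44996 + L) = (-49050 + 48500)*(44996 + 34584) = -550*79580 = -43769000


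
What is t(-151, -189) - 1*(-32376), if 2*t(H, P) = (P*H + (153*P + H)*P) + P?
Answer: 2793477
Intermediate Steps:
t(H, P) = P/2 + H*P/2 + P*(H + 153*P)/2 (t(H, P) = ((P*H + (153*P + H)*P) + P)/2 = ((H*P + (H + 153*P)*P) + P)/2 = ((H*P + P*(H + 153*P)) + P)/2 = (P + H*P + P*(H + 153*P))/2 = P/2 + H*P/2 + P*(H + 153*P)/2)
t(-151, -189) - 1*(-32376) = (½)*(-189)*(1 + 2*(-151) + 153*(-189)) - 1*(-32376) = (½)*(-189)*(1 - 302 - 28917) + 32376 = (½)*(-189)*(-29218) + 32376 = 2761101 + 32376 = 2793477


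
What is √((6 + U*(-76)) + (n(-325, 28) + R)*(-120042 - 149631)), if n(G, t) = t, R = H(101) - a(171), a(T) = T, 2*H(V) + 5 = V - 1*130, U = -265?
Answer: √43167826 ≈ 6570.2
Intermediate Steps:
H(V) = -135/2 + V/2 (H(V) = -5/2 + (V - 1*130)/2 = -5/2 + (V - 130)/2 = -5/2 + (-130 + V)/2 = -5/2 + (-65 + V/2) = -135/2 + V/2)
R = -188 (R = (-135/2 + (½)*101) - 1*171 = (-135/2 + 101/2) - 171 = -17 - 171 = -188)
√((6 + U*(-76)) + (n(-325, 28) + R)*(-120042 - 149631)) = √((6 - 265*(-76)) + (28 - 188)*(-120042 - 149631)) = √((6 + 20140) - 160*(-269673)) = √(20146 + 43147680) = √43167826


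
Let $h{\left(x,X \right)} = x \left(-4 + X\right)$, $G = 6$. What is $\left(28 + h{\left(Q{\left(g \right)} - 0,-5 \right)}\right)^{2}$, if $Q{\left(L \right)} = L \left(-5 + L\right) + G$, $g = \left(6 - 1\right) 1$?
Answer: $676$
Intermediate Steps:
$g = 5$ ($g = 5 \cdot 1 = 5$)
$Q{\left(L \right)} = 6 + L \left(-5 + L\right)$ ($Q{\left(L \right)} = L \left(-5 + L\right) + 6 = 6 + L \left(-5 + L\right)$)
$\left(28 + h{\left(Q{\left(g \right)} - 0,-5 \right)}\right)^{2} = \left(28 + \left(\left(6 + 5^{2} - 25\right) - 0\right) \left(-4 - 5\right)\right)^{2} = \left(28 + \left(\left(6 + 25 - 25\right) + 0\right) \left(-9\right)\right)^{2} = \left(28 + \left(6 + 0\right) \left(-9\right)\right)^{2} = \left(28 + 6 \left(-9\right)\right)^{2} = \left(28 - 54\right)^{2} = \left(-26\right)^{2} = 676$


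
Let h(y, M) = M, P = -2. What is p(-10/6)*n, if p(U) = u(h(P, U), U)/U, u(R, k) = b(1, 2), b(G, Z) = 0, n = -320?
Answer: 0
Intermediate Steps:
u(R, k) = 0
p(U) = 0 (p(U) = 0/U = 0)
p(-10/6)*n = 0*(-320) = 0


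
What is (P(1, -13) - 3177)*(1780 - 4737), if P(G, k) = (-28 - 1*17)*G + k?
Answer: 9565895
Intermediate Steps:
P(G, k) = k - 45*G (P(G, k) = (-28 - 17)*G + k = -45*G + k = k - 45*G)
(P(1, -13) - 3177)*(1780 - 4737) = ((-13 - 45*1) - 3177)*(1780 - 4737) = ((-13 - 45) - 3177)*(-2957) = (-58 - 3177)*(-2957) = -3235*(-2957) = 9565895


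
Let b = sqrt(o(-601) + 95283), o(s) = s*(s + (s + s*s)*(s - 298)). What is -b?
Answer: -2*sqrt(48708068971) ≈ -4.4140e+5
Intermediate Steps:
o(s) = s*(s + (-298 + s)*(s + s**2)) (o(s) = s*(s + (s + s**2)*(-298 + s)) = s*(s + (-298 + s)*(s + s**2)))
b = 2*sqrt(48708068971) (b = sqrt((-601)**2*(-297 + (-601)**2 - 297*(-601)) + 95283) = sqrt(361201*(-297 + 361201 + 178497) + 95283) = sqrt(361201*539401 + 95283) = sqrt(194832180601 + 95283) = sqrt(194832275884) = 2*sqrt(48708068971) ≈ 4.4140e+5)
-b = -2*sqrt(48708068971)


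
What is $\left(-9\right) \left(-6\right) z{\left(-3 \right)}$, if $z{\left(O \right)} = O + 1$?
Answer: $-108$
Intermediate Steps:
$z{\left(O \right)} = 1 + O$
$\left(-9\right) \left(-6\right) z{\left(-3 \right)} = \left(-9\right) \left(-6\right) \left(1 - 3\right) = 54 \left(-2\right) = -108$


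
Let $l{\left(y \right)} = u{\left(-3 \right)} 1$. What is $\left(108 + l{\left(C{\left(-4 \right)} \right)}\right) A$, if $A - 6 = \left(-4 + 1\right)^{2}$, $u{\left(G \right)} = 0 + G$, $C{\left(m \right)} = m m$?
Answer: $1575$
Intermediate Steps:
$C{\left(m \right)} = m^{2}$
$u{\left(G \right)} = G$
$A = 15$ ($A = 6 + \left(-4 + 1\right)^{2} = 6 + \left(-3\right)^{2} = 6 + 9 = 15$)
$l{\left(y \right)} = -3$ ($l{\left(y \right)} = \left(-3\right) 1 = -3$)
$\left(108 + l{\left(C{\left(-4 \right)} \right)}\right) A = \left(108 - 3\right) 15 = 105 \cdot 15 = 1575$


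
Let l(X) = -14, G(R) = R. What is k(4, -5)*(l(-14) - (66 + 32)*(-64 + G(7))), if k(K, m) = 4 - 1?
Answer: 16716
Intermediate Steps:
k(K, m) = 3
k(4, -5)*(l(-14) - (66 + 32)*(-64 + G(7))) = 3*(-14 - (66 + 32)*(-64 + 7)) = 3*(-14 - 98*(-57)) = 3*(-14 - 1*(-5586)) = 3*(-14 + 5586) = 3*5572 = 16716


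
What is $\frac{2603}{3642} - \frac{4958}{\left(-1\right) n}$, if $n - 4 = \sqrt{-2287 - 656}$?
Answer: $\frac{79930421}{10776678} - \frac{14874 i \sqrt{327}}{2959} \approx 7.417 - 90.898 i$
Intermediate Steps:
$n = 4 + 3 i \sqrt{327}$ ($n = 4 + \sqrt{-2287 - 656} = 4 + \sqrt{-2943} = 4 + 3 i \sqrt{327} \approx 4.0 + 54.249 i$)
$\frac{2603}{3642} - \frac{4958}{\left(-1\right) n} = \frac{2603}{3642} - \frac{4958}{\left(-1\right) \left(4 + 3 i \sqrt{327}\right)} = 2603 \cdot \frac{1}{3642} - \frac{4958}{-4 - 3 i \sqrt{327}} = \frac{2603}{3642} - \frac{4958}{-4 - 3 i \sqrt{327}}$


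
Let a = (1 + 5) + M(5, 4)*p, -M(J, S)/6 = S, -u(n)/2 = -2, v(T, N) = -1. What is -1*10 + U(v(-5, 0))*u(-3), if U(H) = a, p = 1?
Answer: -82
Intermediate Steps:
u(n) = 4 (u(n) = -2*(-2) = 4)
M(J, S) = -6*S
a = -18 (a = (1 + 5) - 6*4*1 = 6 - 24*1 = 6 - 24 = -18)
U(H) = -18
-1*10 + U(v(-5, 0))*u(-3) = -1*10 - 18*4 = -10 - 72 = -82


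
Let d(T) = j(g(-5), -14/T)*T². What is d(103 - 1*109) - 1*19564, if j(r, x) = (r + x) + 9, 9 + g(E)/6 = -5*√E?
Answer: -21100 - 1080*I*√5 ≈ -21100.0 - 2415.0*I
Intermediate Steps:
g(E) = -54 - 30*√E (g(E) = -54 + 6*(-5*√E) = -54 - 30*√E)
j(r, x) = 9 + r + x
d(T) = T²*(-45 - 14/T - 30*I*√5) (d(T) = (9 + (-54 - 30*I*√5) - 14/T)*T² = (-45 - 14/T - 30*I*√5)*T² = T²*(-45 - 14/T - 30*I*√5))
d(103 - 1*109) - 1*19564 = -(103 - 1*109)*(14 + 15*(103 - 1*109)*(3 + 2*I*√5)) - 1*19564 = -(103 - 109)*(14 + 15*(103 - 109)*(3 + 2*I*√5)) - 19564 = -1*(-6)*(14 + 15*(-6)*(3 + 2*I*√5)) - 19564 = -1*(-6)*(14 + (-270 - 180*I*√5)) - 19564 = -1*(-6)*(-256 - 180*I*√5) - 19564 = (-1536 - 1080*I*√5) - 19564 = -21100 - 1080*I*√5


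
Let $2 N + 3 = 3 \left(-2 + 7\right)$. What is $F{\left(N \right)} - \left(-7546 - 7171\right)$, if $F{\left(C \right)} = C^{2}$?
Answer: $14753$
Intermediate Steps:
$N = 6$ ($N = - \frac{3}{2} + \frac{3 \left(-2 + 7\right)}{2} = - \frac{3}{2} + \frac{3 \cdot 5}{2} = - \frac{3}{2} + \frac{1}{2} \cdot 15 = - \frac{3}{2} + \frac{15}{2} = 6$)
$F{\left(N \right)} - \left(-7546 - 7171\right) = 6^{2} - \left(-7546 - 7171\right) = 36 - -14717 = 36 + 14717 = 14753$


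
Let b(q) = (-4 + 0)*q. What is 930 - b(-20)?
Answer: 850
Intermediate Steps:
b(q) = -4*q
930 - b(-20) = 930 - (-4)*(-20) = 930 - 1*80 = 930 - 80 = 850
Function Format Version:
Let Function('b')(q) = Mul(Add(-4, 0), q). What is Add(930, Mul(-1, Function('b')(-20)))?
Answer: 850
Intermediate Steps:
Function('b')(q) = Mul(-4, q)
Add(930, Mul(-1, Function('b')(-20))) = Add(930, Mul(-1, Mul(-4, -20))) = Add(930, Mul(-1, 80)) = Add(930, -80) = 850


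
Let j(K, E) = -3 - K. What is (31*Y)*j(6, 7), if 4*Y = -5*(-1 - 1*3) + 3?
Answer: -6417/4 ≈ -1604.3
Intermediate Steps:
Y = 23/4 (Y = (-5*(-1 - 1*3) + 3)/4 = (-5*(-1 - 3) + 3)/4 = (-5*(-4) + 3)/4 = (20 + 3)/4 = (¼)*23 = 23/4 ≈ 5.7500)
(31*Y)*j(6, 7) = (31*(23/4))*(-3 - 1*6) = 713*(-3 - 6)/4 = (713/4)*(-9) = -6417/4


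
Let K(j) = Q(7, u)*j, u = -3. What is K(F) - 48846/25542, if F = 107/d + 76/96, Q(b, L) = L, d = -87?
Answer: -590327/987624 ≈ -0.59772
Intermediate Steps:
F = -305/696 (F = 107/(-87) + 76/96 = 107*(-1/87) + 76*(1/96) = -107/87 + 19/24 = -305/696 ≈ -0.43822)
K(j) = -3*j
K(F) - 48846/25542 = -3*(-305/696) - 48846/25542 = 305/232 - 48846/25542 = 305/232 - 1*8141/4257 = 305/232 - 8141/4257 = -590327/987624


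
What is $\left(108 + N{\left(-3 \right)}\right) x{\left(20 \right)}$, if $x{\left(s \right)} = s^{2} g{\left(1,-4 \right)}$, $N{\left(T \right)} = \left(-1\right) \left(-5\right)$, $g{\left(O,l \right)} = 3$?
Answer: $135600$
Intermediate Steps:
$N{\left(T \right)} = 5$
$x{\left(s \right)} = 3 s^{2}$ ($x{\left(s \right)} = s^{2} \cdot 3 = 3 s^{2}$)
$\left(108 + N{\left(-3 \right)}\right) x{\left(20 \right)} = \left(108 + 5\right) 3 \cdot 20^{2} = 113 \cdot 3 \cdot 400 = 113 \cdot 1200 = 135600$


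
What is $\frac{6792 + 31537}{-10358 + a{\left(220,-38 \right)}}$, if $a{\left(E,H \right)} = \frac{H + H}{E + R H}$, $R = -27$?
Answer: $- \frac{23878967}{6453072} \approx -3.7004$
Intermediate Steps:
$a{\left(E,H \right)} = \frac{2 H}{E - 27 H}$ ($a{\left(E,H \right)} = \frac{H + H}{E - 27 H} = \frac{2 H}{E - 27 H}$)
$\frac{6792 + 31537}{-10358 + a{\left(220,-38 \right)}} = \frac{6792 + 31537}{-10358 + 2 \left(-38\right) \frac{1}{220 - -1026}} = \frac{38329}{-10358 + 2 \left(-38\right) \frac{1}{220 + 1026}} = \frac{38329}{-10358 + 2 \left(-38\right) \frac{1}{1246}} = \frac{38329}{-10358 - \frac{38}{623}} = \frac{38329}{- \frac{6453072}{623}} = 38329 \left(- \frac{623}{6453072}\right) = - \frac{23878967}{6453072}$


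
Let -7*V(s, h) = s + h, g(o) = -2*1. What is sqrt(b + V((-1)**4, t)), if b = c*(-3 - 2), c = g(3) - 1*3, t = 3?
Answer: 3*sqrt(133)/7 ≈ 4.9425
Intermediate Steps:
g(o) = -2
c = -5 (c = -2 - 1*3 = -2 - 3 = -5)
V(s, h) = -h/7 - s/7 (V(s, h) = -(s + h)/7 = -(h + s)/7 = -h/7 - s/7)
b = 25 (b = -5*(-3 - 2) = -5*(-5) = 25)
sqrt(b + V((-1)**4, t)) = sqrt(25 + (-1/7*3 - 1/7*(-1)**4)) = sqrt(25 + (-3/7 - 1/7*1)) = sqrt(25 + (-3/7 - 1/7)) = sqrt(25 - 4/7) = sqrt(171/7) = 3*sqrt(133)/7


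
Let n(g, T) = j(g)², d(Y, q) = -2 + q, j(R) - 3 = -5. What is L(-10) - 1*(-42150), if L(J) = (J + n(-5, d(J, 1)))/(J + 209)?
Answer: 8387844/199 ≈ 42150.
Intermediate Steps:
j(R) = -2 (j(R) = 3 - 5 = -2)
n(g, T) = 4 (n(g, T) = (-2)² = 4)
L(J) = (4 + J)/(209 + J) (L(J) = (J + 4)/(J + 209) = (4 + J)/(209 + J))
L(-10) - 1*(-42150) = (4 - 10)/(209 - 10) - 1*(-42150) = -6/199 + 42150 = 8387844/199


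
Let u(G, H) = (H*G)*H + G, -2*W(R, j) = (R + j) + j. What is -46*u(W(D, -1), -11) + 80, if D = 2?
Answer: 80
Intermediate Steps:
W(R, j) = -j - R/2 (W(R, j) = -((R + j) + j)/2 = -(R + 2*j)/2 = -j - R/2)
u(G, H) = G + G*H**2 (u(G, H) = (G*H)*H + G = G*H**2 + G = G + G*H**2)
-46*u(W(D, -1), -11) + 80 = -46*(-1*(-1) - 1/2*2)*(1 + (-11)**2) + 80 = -46*(1 - 1)*(1 + 121) + 80 = -0*122 + 80 = -46*0 + 80 = 0 + 80 = 80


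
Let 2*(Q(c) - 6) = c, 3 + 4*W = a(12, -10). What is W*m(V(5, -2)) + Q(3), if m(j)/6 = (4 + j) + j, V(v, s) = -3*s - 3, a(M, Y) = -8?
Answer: -315/2 ≈ -157.50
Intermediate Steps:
W = -11/4 (W = -¾ + (¼)*(-8) = -¾ - 2 = -11/4 ≈ -2.7500)
V(v, s) = -3 - 3*s
m(j) = 24 + 12*j (m(j) = 6*((4 + j) + j) = 6*(4 + 2*j) = 24 + 12*j)
Q(c) = 6 + c/2
W*m(V(5, -2)) + Q(3) = -11*(24 + 12*(-3 - 3*(-2)))/4 + (6 + (½)*3) = -11*(24 + 12*(-3 + 6))/4 + (6 + 3/2) = -11*(24 + 12*3)/4 + 15/2 = -11*(24 + 36)/4 + 15/2 = -11/4*60 + 15/2 = -165 + 15/2 = -315/2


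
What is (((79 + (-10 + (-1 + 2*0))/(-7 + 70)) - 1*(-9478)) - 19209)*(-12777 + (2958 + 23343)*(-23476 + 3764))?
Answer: 105089207988581/21 ≈ 5.0042e+12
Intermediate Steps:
(((79 + (-10 + (-1 + 2*0))/(-7 + 70)) - 1*(-9478)) - 19209)*(-12777 + (2958 + 23343)*(-23476 + 3764)) = (((79 + (-10 + (-1 + 0))/63) + 9478) - 19209)*(-12777 + 26301*(-19712)) = (((79 + (-10 - 1)/63) + 9478) - 19209)*(-12777 - 518445312) = (((79 + (1/63)*(-11)) + 9478) - 19209)*(-518458089) = (((79 - 11/63) + 9478) - 19209)*(-518458089) = ((4966/63 + 9478) - 19209)*(-518458089) = (602080/63 - 19209)*(-518458089) = -608087/63*(-518458089) = 105089207988581/21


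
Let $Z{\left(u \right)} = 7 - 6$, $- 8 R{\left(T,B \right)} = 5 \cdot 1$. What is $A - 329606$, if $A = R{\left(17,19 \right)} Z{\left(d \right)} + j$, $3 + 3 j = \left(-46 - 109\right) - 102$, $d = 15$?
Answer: $- \frac{7912639}{24} \approx -3.2969 \cdot 10^{5}$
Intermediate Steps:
$R{\left(T,B \right)} = - \frac{5}{8}$ ($R{\left(T,B \right)} = - \frac{5 \cdot 1}{8} = \left(- \frac{1}{8}\right) 5 = - \frac{5}{8}$)
$j = - \frac{260}{3}$ ($j = -1 + \frac{\left(-46 - 109\right) - 102}{3} = -1 + \frac{-155 - 102}{3} = -1 + \frac{1}{3} \left(-257\right) = -1 - \frac{257}{3} = - \frac{260}{3} \approx -86.667$)
$Z{\left(u \right)} = 1$ ($Z{\left(u \right)} = 7 - 6 = 1$)
$A = - \frac{2095}{24}$ ($A = \left(- \frac{5}{8}\right) 1 - \frac{260}{3} = - \frac{5}{8} - \frac{260}{3} = - \frac{2095}{24} \approx -87.292$)
$A - 329606 = - \frac{2095}{24} - 329606 = - \frac{7912639}{24}$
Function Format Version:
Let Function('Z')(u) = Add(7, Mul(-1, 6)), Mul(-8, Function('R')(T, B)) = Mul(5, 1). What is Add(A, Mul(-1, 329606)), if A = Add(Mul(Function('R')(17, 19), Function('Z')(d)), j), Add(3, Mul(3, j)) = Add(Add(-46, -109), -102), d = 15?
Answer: Rational(-7912639, 24) ≈ -3.2969e+5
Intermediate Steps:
Function('R')(T, B) = Rational(-5, 8) (Function('R')(T, B) = Mul(Rational(-1, 8), Mul(5, 1)) = Mul(Rational(-1, 8), 5) = Rational(-5, 8))
j = Rational(-260, 3) (j = Add(-1, Mul(Rational(1, 3), Add(Add(-46, -109), -102))) = Add(-1, Mul(Rational(1, 3), Add(-155, -102))) = Add(-1, Mul(Rational(1, 3), -257)) = Add(-1, Rational(-257, 3)) = Rational(-260, 3) ≈ -86.667)
Function('Z')(u) = 1 (Function('Z')(u) = Add(7, -6) = 1)
A = Rational(-2095, 24) (A = Add(Mul(Rational(-5, 8), 1), Rational(-260, 3)) = Add(Rational(-5, 8), Rational(-260, 3)) = Rational(-2095, 24) ≈ -87.292)
Add(A, Mul(-1, 329606)) = Add(Rational(-2095, 24), Mul(-1, 329606)) = Add(Rational(-2095, 24), -329606) = Rational(-7912639, 24)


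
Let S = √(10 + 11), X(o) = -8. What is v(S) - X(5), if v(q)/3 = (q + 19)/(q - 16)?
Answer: 181/47 - 21*√21/47 ≈ 1.8035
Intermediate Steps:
S = √21 ≈ 4.5826
v(q) = 3*(19 + q)/(-16 + q) (v(q) = 3*((q + 19)/(q - 16)) = 3*((19 + q)/(-16 + q)) = 3*(19 + q)/(-16 + q))
v(S) - X(5) = 3*(19 + √21)/(-16 + √21) - 1*(-8) = 3*(19 + √21)/(-16 + √21) + 8 = 8 + 3*(19 + √21)/(-16 + √21)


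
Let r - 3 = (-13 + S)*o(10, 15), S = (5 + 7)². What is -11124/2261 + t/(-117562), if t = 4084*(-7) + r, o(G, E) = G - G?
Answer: -1243129003/265807682 ≈ -4.6768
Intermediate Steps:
o(G, E) = 0
S = 144 (S = 12² = 144)
r = 3 (r = 3 + (-13 + 144)*0 = 3 + 131*0 = 3 + 0 = 3)
t = -28585 (t = 4084*(-7) + 3 = -28588 + 3 = -28585)
-11124/2261 + t/(-117562) = -11124/2261 - 28585/(-117562) = -11124*1/2261 - 28585*(-1/117562) = -11124/2261 + 28585/117562 = -1243129003/265807682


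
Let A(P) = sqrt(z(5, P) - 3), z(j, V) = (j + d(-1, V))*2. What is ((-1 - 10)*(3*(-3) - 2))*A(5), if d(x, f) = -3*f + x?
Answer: 605*I ≈ 605.0*I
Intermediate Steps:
d(x, f) = x - 3*f
z(j, V) = -2 - 6*V + 2*j (z(j, V) = (j + (-1 - 3*V))*2 = (-1 + j - 3*V)*2 = -2 - 6*V + 2*j)
A(P) = sqrt(5 - 6*P) (A(P) = sqrt((-2 - 6*P + 2*5) - 3) = sqrt((-2 - 6*P + 10) - 3) = sqrt((8 - 6*P) - 3) = sqrt(5 - 6*P))
((-1 - 10)*(3*(-3) - 2))*A(5) = ((-1 - 10)*(3*(-3) - 2))*sqrt(5 - 6*5) = (-11*(-9 - 2))*sqrt(5 - 30) = (-11*(-11))*sqrt(-25) = 121*(5*I) = 605*I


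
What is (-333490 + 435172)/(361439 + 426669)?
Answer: 50841/394054 ≈ 0.12902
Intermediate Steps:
(-333490 + 435172)/(361439 + 426669) = 101682/788108 = 101682*(1/788108) = 50841/394054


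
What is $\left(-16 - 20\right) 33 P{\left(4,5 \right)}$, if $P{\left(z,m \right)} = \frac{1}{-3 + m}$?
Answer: $-594$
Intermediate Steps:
$\left(-16 - 20\right) 33 P{\left(4,5 \right)} = \frac{\left(-16 - 20\right) 33}{-3 + 5} = \frac{\left(-16 - 20\right) 33}{2} = \left(-36\right) 33 \cdot \frac{1}{2} = \left(-1188\right) \frac{1}{2} = -594$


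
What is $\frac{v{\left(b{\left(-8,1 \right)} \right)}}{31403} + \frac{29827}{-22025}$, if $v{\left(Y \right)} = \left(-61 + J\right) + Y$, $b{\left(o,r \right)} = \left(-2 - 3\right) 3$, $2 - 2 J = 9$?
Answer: $- \frac{1876816537}{1383302150} \approx -1.3568$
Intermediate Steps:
$J = - \frac{7}{2}$ ($J = 1 - \frac{9}{2} = - \frac{7}{2} \approx -3.5$)
$b{\left(o,r \right)} = -15$ ($b{\left(o,r \right)} = \left(-5\right) 3 = -15$)
$v{\left(Y \right)} = - \frac{129}{2} + Y$ ($v{\left(Y \right)} = \left(-61 - \frac{7}{2}\right) + Y = - \frac{129}{2} + Y$)
$\frac{v{\left(b{\left(-8,1 \right)} \right)}}{31403} + \frac{29827}{-22025} = \frac{- \frac{129}{2} - 15}{31403} + \frac{29827}{-22025} = \left(- \frac{159}{2}\right) \frac{1}{31403} + 29827 \left(- \frac{1}{22025}\right) = - \frac{159}{62806} - \frac{29827}{22025} = - \frac{1876816537}{1383302150}$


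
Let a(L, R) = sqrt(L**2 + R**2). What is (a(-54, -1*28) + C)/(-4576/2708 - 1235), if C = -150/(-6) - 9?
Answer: -10832/837239 - 6770*sqrt(37)/837239 ≈ -0.062124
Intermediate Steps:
C = 16 (C = -150*(-1)/6 - 9 = -15*(-5/3) - 9 = 25 - 9 = 16)
(a(-54, -1*28) + C)/(-4576/2708 - 1235) = (sqrt((-54)**2 + (-1*28)**2) + 16)/(-4576/2708 - 1235) = (sqrt(2916 + (-28)**2) + 16)/(-4576*1/2708 - 1235) = (sqrt(2916 + 784) + 16)/(-1144/677 - 1235) = (sqrt(3700) + 16)/(-837239/677) = (10*sqrt(37) + 16)*(-677/837239) = (16 + 10*sqrt(37))*(-677/837239) = -10832/837239 - 6770*sqrt(37)/837239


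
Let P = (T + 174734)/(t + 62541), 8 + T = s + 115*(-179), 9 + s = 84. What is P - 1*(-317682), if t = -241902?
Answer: 56979606986/179361 ≈ 3.1768e+5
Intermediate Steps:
s = 75 (s = -9 + 84 = 75)
T = -20518 (T = -8 + (75 + 115*(-179)) = -8 + (75 - 20585) = -8 - 20510 = -20518)
P = -154216/179361 (P = (-20518 + 174734)/(-241902 + 62541) = 154216/(-179361) = 154216*(-1/179361) = -154216/179361 ≈ -0.85981)
P - 1*(-317682) = -154216/179361 - 1*(-317682) = -154216/179361 + 317682 = 56979606986/179361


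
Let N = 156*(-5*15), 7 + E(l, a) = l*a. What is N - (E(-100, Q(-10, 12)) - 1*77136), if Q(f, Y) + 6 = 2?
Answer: 65043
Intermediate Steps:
Q(f, Y) = -4 (Q(f, Y) = -6 + 2 = -4)
E(l, a) = -7 + a*l (E(l, a) = -7 + l*a = -7 + a*l)
N = -11700 (N = 156*(-75) = -11700)
N - (E(-100, Q(-10, 12)) - 1*77136) = -11700 - ((-7 - 4*(-100)) - 1*77136) = -11700 - ((-7 + 400) - 77136) = -11700 - (393 - 77136) = -11700 - 1*(-76743) = -11700 + 76743 = 65043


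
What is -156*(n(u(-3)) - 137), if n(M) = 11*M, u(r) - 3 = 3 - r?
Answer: 5928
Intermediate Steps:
u(r) = 6 - r (u(r) = 3 + (3 - r) = 6 - r)
-156*(n(u(-3)) - 137) = -156*(11*(6 - 1*(-3)) - 137) = -156*(11*(6 + 3) - 137) = -156*(11*9 - 137) = -156*(99 - 137) = -156*(-38) = 5928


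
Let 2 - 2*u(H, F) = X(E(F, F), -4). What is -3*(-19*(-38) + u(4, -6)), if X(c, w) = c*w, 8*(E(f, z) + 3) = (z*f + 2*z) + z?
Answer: -4329/2 ≈ -2164.5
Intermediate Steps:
E(f, z) = -3 + 3*z/8 + f*z/8 (E(f, z) = -3 + ((z*f + 2*z) + z)/8 = -3 + ((f*z + 2*z) + z)/8 = -3 + ((2*z + f*z) + z)/8 = -3 + (3*z + f*z)/8 = -3 + (3*z/8 + f*z/8) = -3 + 3*z/8 + f*z/8)
u(H, F) = -5 + F²/4 + 3*F/4 (u(H, F) = 1 - (-3 + 3*F/8 + F*F/8)*(-4)/2 = 1 - (-3 + 3*F/8 + F²/8)*(-4)/2 = 1 - (-3 + F²/8 + 3*F/8)*(-4)/2 = 1 - (12 - 3*F/2 - F²/2)/2 = 1 + (-6 + F²/4 + 3*F/4) = -5 + F²/4 + 3*F/4)
-3*(-19*(-38) + u(4, -6)) = -3*(-19*(-38) + (-5 + (¼)*(-6)² + (¾)*(-6))) = -3*(722 + (-5 + (¼)*36 - 9/2)) = -3*(722 + (-5 + 9 - 9/2)) = -3*(722 - ½) = -3*1443/2 = -4329/2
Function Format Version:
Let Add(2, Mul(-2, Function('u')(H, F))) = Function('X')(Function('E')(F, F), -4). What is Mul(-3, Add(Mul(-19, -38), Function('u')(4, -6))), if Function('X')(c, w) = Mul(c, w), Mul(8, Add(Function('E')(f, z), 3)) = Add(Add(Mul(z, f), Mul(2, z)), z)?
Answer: Rational(-4329, 2) ≈ -2164.5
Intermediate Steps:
Function('E')(f, z) = Add(-3, Mul(Rational(3, 8), z), Mul(Rational(1, 8), f, z)) (Function('E')(f, z) = Add(-3, Mul(Rational(1, 8), Add(Add(Mul(z, f), Mul(2, z)), z))) = Add(-3, Mul(Rational(1, 8), Add(Add(Mul(f, z), Mul(2, z)), z))) = Add(-3, Mul(Rational(1, 8), Add(Add(Mul(2, z), Mul(f, z)), z))) = Add(-3, Mul(Rational(1, 8), Add(Mul(3, z), Mul(f, z)))) = Add(-3, Add(Mul(Rational(3, 8), z), Mul(Rational(1, 8), f, z))) = Add(-3, Mul(Rational(3, 8), z), Mul(Rational(1, 8), f, z)))
Function('u')(H, F) = Add(-5, Mul(Rational(1, 4), Pow(F, 2)), Mul(Rational(3, 4), F)) (Function('u')(H, F) = Add(1, Mul(Rational(-1, 2), Mul(Add(-3, Mul(Rational(3, 8), F), Mul(Rational(1, 8), F, F)), -4))) = Add(1, Mul(Rational(-1, 2), Mul(Add(-3, Mul(Rational(3, 8), F), Mul(Rational(1, 8), Pow(F, 2))), -4))) = Add(1, Mul(Rational(-1, 2), Mul(Add(-3, Mul(Rational(1, 8), Pow(F, 2)), Mul(Rational(3, 8), F)), -4))) = Add(1, Mul(Rational(-1, 2), Add(12, Mul(Rational(-3, 2), F), Mul(Rational(-1, 2), Pow(F, 2))))) = Add(1, Add(-6, Mul(Rational(1, 4), Pow(F, 2)), Mul(Rational(3, 4), F))) = Add(-5, Mul(Rational(1, 4), Pow(F, 2)), Mul(Rational(3, 4), F)))
Mul(-3, Add(Mul(-19, -38), Function('u')(4, -6))) = Mul(-3, Add(Mul(-19, -38), Add(-5, Mul(Rational(1, 4), Pow(-6, 2)), Mul(Rational(3, 4), -6)))) = Mul(-3, Add(722, Add(-5, Mul(Rational(1, 4), 36), Rational(-9, 2)))) = Mul(-3, Add(722, Add(-5, 9, Rational(-9, 2)))) = Mul(-3, Add(722, Rational(-1, 2))) = Mul(-3, Rational(1443, 2)) = Rational(-4329, 2)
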